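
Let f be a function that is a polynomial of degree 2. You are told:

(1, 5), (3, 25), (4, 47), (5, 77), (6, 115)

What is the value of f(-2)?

Write f(m) = am² + bm + c; the 5 given values yield a linear system in the 3 coefficients.
Solving, f(m) = 4m² - 6m + 7.
Then f(-2) = 35.

35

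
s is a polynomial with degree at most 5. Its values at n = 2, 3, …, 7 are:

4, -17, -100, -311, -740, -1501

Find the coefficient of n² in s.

First differences: -21, -83, -211, -429, -761. Second differences: -62, -128, -218, -332. Third differences: -66, -90, -114. Fourth differences: -24, -24.
Level-4 differences are constant, so s has degree 4.
Fitting a degree-4 polynomial gives s(n) = -n^4 + 3n³ - 3n² + 2n + 4.
The coefficient of n² is -3.

-3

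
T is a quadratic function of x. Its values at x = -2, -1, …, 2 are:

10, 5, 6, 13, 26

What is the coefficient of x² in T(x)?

Write T(x) = ax² + bx + c; the 5 given values yield a linear system in the 3 coefficients.
Solving, T(x) = 3x² + 4x + 6.
The coefficient of x² is 3.

3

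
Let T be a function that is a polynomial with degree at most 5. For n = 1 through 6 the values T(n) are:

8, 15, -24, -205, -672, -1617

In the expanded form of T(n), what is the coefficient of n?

0

Write T(n) = an^5 + bn^4 + cn³ + dn² + en + p; the 6 given values yield a linear system in the 6 coefficients.
Solving, the leading coefficient vanishes, and T(n) = -2n^4 + 4n³ + 3n² + 3.
The coefficient of n is 0.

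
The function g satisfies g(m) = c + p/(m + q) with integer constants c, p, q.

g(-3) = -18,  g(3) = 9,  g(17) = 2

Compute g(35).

(g(m) − c)(m + q) = p for each data point; the three points give a linear system in c and q, then p follows.
Solving: c = 0, q = 1, p = 36, so g(m) = 36/(m + 1).
Then g(35) = 0 + 36/36 = 1.

1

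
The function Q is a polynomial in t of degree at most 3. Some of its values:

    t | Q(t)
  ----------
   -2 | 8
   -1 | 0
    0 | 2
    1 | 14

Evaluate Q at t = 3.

First differences: -8, 2, 12. Second differences: 10, 10.
Level-2 differences are constant, so Q has degree 2.
Fitting a degree-2 polynomial gives Q(t) = 5t² + 7t + 2.
Then Q(3) = 68.

68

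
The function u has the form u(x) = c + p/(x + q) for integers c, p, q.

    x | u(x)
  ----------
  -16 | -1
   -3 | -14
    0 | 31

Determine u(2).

11

(u(x) − c)(x + q) = p for each data point; the three points give a linear system in c and q, then p follows.
Solving: c = 1, q = 1, p = 30, so u(x) = 1 + 30/(x + 1).
Then u(2) = 1 + 30/3 = 11.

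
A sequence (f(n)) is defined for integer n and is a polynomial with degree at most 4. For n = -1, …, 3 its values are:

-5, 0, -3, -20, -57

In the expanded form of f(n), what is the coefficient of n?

First differences: 5, -3, -17, -37. Second differences: -8, -14, -20. Third differences: -6, -6.
Level-3 differences are constant, so f has degree 3.
Fitting a degree-3 polynomial gives f(n) = -n³ - 4n² + 2n.
The coefficient of n is 2.

2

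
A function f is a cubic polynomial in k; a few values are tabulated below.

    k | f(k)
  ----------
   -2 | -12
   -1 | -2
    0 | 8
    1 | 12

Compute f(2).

4

Write f(k) = ak³ + bk² + ck + d; the 4 given values yield a linear system in the 4 coefficients.
Solving, f(k) = -k³ - 3k² + 8k + 8.
Then f(2) = 4.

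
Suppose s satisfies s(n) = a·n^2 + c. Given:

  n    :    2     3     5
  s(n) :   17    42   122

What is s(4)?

From s(2) = 17 and s(3) = 42: 4a + c = 17 and 9a + c = 42.
Subtracting: 5a = 25, so a = 5; then c = 17 − 5·4 = -3.
So s(n) = 5n² − 3, and s(4) = 77.

77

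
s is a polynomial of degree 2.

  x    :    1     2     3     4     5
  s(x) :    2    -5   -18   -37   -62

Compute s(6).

-93

Write s(x) = ax² + bx + c; the 5 given values yield a linear system in the 3 coefficients.
Solving, s(x) = -3x² + 2x + 3.
Then s(6) = -93.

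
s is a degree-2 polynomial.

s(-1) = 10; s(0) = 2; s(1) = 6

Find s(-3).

62

Write s(k) = ak² + bk + c; the 3 given values yield a linear system in the 3 coefficients.
Solving, s(k) = 6k² - 2k + 2.
Then s(-3) = 62.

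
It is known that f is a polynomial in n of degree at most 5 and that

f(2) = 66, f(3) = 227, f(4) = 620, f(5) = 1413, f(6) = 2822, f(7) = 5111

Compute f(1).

First differences: 161, 393, 793, 1409, 2289. Second differences: 232, 400, 616, 880. Third differences: 168, 216, 264. Fourth differences: 48, 48.
Level-4 differences are constant, so f has degree 4.
Fitting a degree-4 polynomial gives f(n) = 2n^4 + 6n² + n + 8.
Then f(1) = 17.

17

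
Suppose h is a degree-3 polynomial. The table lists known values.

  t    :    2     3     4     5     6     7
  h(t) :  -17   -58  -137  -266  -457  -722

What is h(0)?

First differences: -41, -79, -129, -191, -265. Second differences: -38, -50, -62, -74. Third differences: -12, -12, -12.
Level-3 differences are constant, so h has degree 3.
Fitting a degree-3 polynomial gives h(t) = -2t³ - t² + 2t - 1.
The constant term is h(0) = -1.

-1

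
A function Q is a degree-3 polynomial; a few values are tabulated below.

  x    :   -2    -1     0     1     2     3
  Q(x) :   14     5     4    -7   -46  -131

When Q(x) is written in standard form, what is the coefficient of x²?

-5

Write Q(x) = ax³ + bx² + cx + d; the 6 given values yield a linear system in the 4 coefficients.
Solving, Q(x) = -3x³ - 5x² - 3x + 4.
The coefficient of x² is -5.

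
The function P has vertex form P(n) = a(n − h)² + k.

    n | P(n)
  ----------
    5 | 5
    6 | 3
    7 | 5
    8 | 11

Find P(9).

21

First differences -2, 2, 6; second difference 4 = 2a, so a = 2.
Expanding, the n-coefficient is −2ah = -4h; matching it to the data gives h = 6, and then k = 3.
So P(n) = 2(n − 6)² + 3.
P(9) = 2·3² + 3 = 21.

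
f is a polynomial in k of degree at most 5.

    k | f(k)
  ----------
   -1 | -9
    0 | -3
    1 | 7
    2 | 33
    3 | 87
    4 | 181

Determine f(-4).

First differences: 6, 10, 26, 54, 94. Second differences: 4, 16, 28, 40. Third differences: 12, 12, 12.
Level-3 differences are constant, so f has degree 3.
Fitting a degree-3 polynomial gives f(k) = 2k³ + 2k² + 6k - 3.
Then f(-4) = -123.

-123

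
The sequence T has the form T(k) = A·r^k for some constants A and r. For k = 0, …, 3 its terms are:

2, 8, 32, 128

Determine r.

4

Consecutive ratio: 8/2 = 4, and 32/8 = 4, so r = 4.
Then A·4^0 = 2 gives A = 2, and T(k) = 2·4^k.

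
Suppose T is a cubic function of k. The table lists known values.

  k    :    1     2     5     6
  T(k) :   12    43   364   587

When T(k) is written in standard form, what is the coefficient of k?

Write T(k) = ak³ + bk² + ck + d; the 4 given values yield a linear system in the 4 coefficients.
Solving, T(k) = 2k³ + 3k² + 8k - 1.
The coefficient of k is 8.

8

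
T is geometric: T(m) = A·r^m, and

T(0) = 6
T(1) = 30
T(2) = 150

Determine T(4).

3750

Consecutive ratio: 30/6 = 5, and 150/30 = 5, so r = 5.
Then A·5^0 = 6 gives A = 6, and T(m) = 6·5^m.
T(4) = 6·5^4 = 3750.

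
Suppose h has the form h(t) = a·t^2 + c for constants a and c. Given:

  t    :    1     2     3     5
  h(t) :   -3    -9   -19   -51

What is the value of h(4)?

From h(1) = -3 and h(2) = -9: 1a + c = -3 and 4a + c = -9.
Subtracting: 3a = -6, so a = -2; then c = -3 − (-2)·1 = -1.
So h(t) = -2t² − 1, and h(4) = -33.

-33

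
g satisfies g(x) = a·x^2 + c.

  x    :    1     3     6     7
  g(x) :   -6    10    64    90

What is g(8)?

120

From g(1) = -6 and g(3) = 10: 1a + c = -6 and 9a + c = 10.
Subtracting: 8a = 16, so a = 2; then c = -6 − 2·1 = -8.
So g(x) = 2x² − 8, and g(8) = 120.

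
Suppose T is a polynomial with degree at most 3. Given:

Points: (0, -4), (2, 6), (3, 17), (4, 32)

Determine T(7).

Write T(m) = am³ + bm² + cm + d; the 4 given values yield a linear system in the 4 coefficients.
Solving, the leading coefficient vanishes, and T(m) = 2m² + m - 4.
Then T(7) = 101.

101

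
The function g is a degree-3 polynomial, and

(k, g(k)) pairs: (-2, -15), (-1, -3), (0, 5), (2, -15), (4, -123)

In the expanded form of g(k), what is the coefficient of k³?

-1

Write g(k) = ak³ + bk² + ck + d; the 5 given values yield a linear system in the 4 coefficients.
Solving, g(k) = -k³ - 5k² + 4k + 5.
The coefficient of k³ is -1.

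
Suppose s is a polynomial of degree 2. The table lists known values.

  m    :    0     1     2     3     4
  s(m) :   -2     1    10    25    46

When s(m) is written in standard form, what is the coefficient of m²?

3

First differences: 3, 9, 15, 21. Second differences: 6, 6, 6.
Level-2 differences are constant, so s has degree 2.
Fitting a degree-2 polynomial gives s(m) = 3m² - 2.
The coefficient of m² is 3.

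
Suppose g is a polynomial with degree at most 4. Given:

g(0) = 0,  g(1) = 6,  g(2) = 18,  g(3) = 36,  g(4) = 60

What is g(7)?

168

First differences: 6, 12, 18, 24. Second differences: 6, 6, 6.
Level-2 differences are constant, so g has degree 2.
Fitting a degree-2 polynomial gives g(m) = 3m² + 3m.
Then g(7) = 168.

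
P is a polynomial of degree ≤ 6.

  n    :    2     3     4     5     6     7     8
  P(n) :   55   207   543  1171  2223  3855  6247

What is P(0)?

-9

First differences: 152, 336, 628, 1052, 1632, 2392. Second differences: 184, 292, 424, 580, 760. Third differences: 108, 132, 156, 180. Fourth differences: 24, 24, 24.
Level-4 differences are constant, so P has degree 4.
Fitting a degree-4 polynomial gives P(n) = n^4 + 4n³ + n² + 6n - 9.
The constant term is P(0) = -9.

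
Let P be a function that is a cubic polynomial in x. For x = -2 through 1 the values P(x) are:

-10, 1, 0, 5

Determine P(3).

105

Write P(x) = ax³ + bx² + cx + d; the 4 given values yield a linear system in the 4 coefficients.
Solving, P(x) = 3x³ + 3x² - x.
Then P(3) = 105.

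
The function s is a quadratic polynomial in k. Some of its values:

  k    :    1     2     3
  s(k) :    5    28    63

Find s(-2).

Write s(k) = ak² + bk + c; the 3 given values yield a linear system in the 3 coefficients.
Solving, s(k) = 6k² + 5k - 6.
Then s(-2) = 8.

8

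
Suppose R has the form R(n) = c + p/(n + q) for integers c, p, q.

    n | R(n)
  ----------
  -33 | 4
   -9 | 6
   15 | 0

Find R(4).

-33

(R(n) − c)(n + q) = p for each data point; the three points give a linear system in c and q, then p follows.
Solving: c = 3, q = -3, p = -36, so R(n) = 3 − 36/(n − 3).
Then R(4) = 3 − 36/1 = -33.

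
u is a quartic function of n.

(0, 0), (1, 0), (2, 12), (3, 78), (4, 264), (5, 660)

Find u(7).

First differences: 0, 12, 66, 186, 396. Second differences: 12, 54, 120, 210. Third differences: 42, 66, 90. Fourth differences: 24, 24.
Level-4 differences are constant, so u has degree 4.
Fitting a degree-4 polynomial gives u(n) = n^4 + n³ - 4n² + 2n.
Then u(7) = 2562.

2562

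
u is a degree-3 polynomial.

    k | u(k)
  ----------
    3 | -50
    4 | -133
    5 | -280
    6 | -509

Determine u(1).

Write u(k) = ak³ + bk² + ck + d; the 4 given values yield a linear system in the 4 coefficients.
Solving, u(k) = -3k³ + 4k² - 5.
Then u(1) = -4.

-4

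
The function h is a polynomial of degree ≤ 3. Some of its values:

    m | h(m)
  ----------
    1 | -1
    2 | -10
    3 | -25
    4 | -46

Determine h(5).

-73

First differences: -9, -15, -21. Second differences: -6, -6.
Level-2 differences are constant, so h has degree 2.
Fitting a degree-2 polynomial gives h(m) = -3m² + 2.
Then h(5) = -73.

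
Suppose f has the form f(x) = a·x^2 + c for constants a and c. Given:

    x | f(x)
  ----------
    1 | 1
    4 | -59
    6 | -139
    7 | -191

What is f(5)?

-95

From f(1) = 1 and f(4) = -59: 1a + c = 1 and 16a + c = -59.
Subtracting: 15a = -60, so a = -4; then c = 1 − (-4)·1 = 5.
So f(x) = -4x² + 5, and f(5) = -95.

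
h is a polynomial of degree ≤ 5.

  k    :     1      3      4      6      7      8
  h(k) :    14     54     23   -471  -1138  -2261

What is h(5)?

Write h(k) = ak^5 + bk^4 + ck³ + dk² + ek + p; the 6 given values yield a linear system in the 6 coefficients.
Solving, the leading coefficient vanishes, and h(k) = -k^4 + 3k³ + 4k² + 5k + 3.
Then h(5) = -122.

-122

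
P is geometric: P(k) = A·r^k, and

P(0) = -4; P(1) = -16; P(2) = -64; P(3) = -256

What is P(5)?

-4096

Consecutive ratio: -16/(-4) = 4, and -64/(-16) = 4, so r = 4.
Then A·4^0 = -4 gives A = -4, and P(k) = -4·4^k.
P(5) = -4·4^5 = -4096.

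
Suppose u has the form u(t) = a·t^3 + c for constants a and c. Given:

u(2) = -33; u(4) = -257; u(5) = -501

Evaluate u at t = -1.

3

From u(2) = -33 and u(4) = -257: 8a + c = -33 and 64a + c = -257.
Subtracting: 56a = -224, so a = -4; then c = -33 − (-4)·8 = -1.
So u(t) = -4t³ − 1, and u(-1) = 3.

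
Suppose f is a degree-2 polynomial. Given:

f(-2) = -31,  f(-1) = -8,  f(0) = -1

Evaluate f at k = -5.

Write f(k) = ak² + bk + c; the 3 given values yield a linear system in the 3 coefficients.
Solving, f(k) = -8k² - k - 1.
Then f(-5) = -196.

-196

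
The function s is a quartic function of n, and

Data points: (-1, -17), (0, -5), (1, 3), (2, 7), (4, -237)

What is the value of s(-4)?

Write s(n) = an^4 + bn³ + cn² + dn + e; the 5 given values yield a linear system in the 5 coefficients.
Solving, s(n) = -2n^4 + 4n³ + 6n - 5.
Then s(-4) = -797.

-797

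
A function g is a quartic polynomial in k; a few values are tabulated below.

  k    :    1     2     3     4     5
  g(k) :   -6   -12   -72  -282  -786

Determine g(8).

Write g(k) = ak^4 + bk³ + ck² + dk + e; the 5 given values yield a linear system in the 5 coefficients.
Solving, g(k) = -2k^4 + 4k³ - k² - k - 6.
Then g(8) = -6222.

-6222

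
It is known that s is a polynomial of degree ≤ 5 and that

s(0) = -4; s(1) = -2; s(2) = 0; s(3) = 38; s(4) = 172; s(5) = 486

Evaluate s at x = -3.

First differences: 2, 2, 38, 134, 314. Second differences: 0, 36, 96, 180. Third differences: 36, 60, 84. Fourth differences: 24, 24.
Level-4 differences are constant, so s has degree 4.
Fitting a degree-4 polynomial gives s(x) = x^4 - 7x² + 8x - 4.
Then s(-3) = -10.

-10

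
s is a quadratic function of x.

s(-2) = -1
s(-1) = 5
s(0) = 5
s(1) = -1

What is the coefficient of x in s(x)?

-3

First differences: 6, 0, -6. Second differences: -6, -6.
Level-2 differences are constant, so s has degree 2.
Fitting a degree-2 polynomial gives s(x) = -3x² - 3x + 5.
The coefficient of x is -3.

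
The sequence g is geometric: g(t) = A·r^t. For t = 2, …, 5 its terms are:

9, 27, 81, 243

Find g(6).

Consecutive ratio: 27/9 = 3, and 81/27 = 3, so r = 3.
Then A·3^2 = 9 gives A = 1, and g(t) = 1·3^t.
g(6) = 1·3^6 = 729.

729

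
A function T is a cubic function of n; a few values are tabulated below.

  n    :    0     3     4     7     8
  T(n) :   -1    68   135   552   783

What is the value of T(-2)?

3

Write T(n) = an³ + bn² + cn + d; the 5 given values yield a linear system in the 4 coefficients.
Solving, T(n) = n³ + 4n² + 2n - 1.
Then T(-2) = 3.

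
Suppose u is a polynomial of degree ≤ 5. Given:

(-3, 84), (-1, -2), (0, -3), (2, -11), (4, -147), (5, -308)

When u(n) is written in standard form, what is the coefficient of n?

4

Write u(n) = an^5 + bn^4 + cn³ + dn² + en + p; the 6 given values yield a linear system in the 6 coefficients.
Solving, the top 2 coefficients vanish, and u(n) = -3n³ + 2n² + 4n - 3.
The coefficient of n is 4.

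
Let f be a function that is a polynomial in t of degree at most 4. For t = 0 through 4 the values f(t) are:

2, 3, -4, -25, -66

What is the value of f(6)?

First differences: 1, -7, -21, -41. Second differences: -8, -14, -20. Third differences: -6, -6.
Level-3 differences are constant, so f has degree 3.
Fitting a degree-3 polynomial gives f(t) = -t³ - t² + 3t + 2.
Then f(6) = -232.

-232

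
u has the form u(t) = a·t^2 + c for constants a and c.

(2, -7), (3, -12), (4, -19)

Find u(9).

From u(2) = -7 and u(3) = -12: 4a + c = -7 and 9a + c = -12.
Subtracting: 5a = -5, so a = -1; then c = -7 − (-1)·4 = -3.
So u(t) = -1t² − 3, and u(9) = -84.

-84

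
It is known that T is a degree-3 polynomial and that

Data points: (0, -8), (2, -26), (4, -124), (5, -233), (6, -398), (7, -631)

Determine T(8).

-944

Write T(n) = an³ + bn² + cn + d; the 6 given values yield a linear system in the 4 coefficients.
Solving, T(n) = -2n³ + 2n² - 5n - 8.
Then T(8) = -944.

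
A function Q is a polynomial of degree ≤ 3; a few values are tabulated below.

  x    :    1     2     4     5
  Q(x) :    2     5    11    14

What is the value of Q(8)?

23

Write Q(x) = ax³ + bx² + cx + d; the 4 given values yield a linear system in the 4 coefficients.
Solving, the top 2 coefficients vanish, and Q(x) = 3x - 1.
Then Q(8) = 23.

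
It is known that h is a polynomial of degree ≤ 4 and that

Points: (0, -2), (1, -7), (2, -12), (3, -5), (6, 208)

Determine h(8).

630

Write h(k) = ak^4 + bk³ + ck² + dk + e; the 5 given values yield a linear system in the 5 coefficients.
Solving, the leading coefficient vanishes, and h(k) = 2k³ - 6k² - k - 2.
Then h(8) = 630.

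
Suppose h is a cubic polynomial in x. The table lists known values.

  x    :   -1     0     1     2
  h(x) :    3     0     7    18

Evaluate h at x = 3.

27

Write h(x) = ax³ + bx² + cx + d; the 4 given values yield a linear system in the 4 coefficients.
Solving, h(x) = -x³ + 5x² + 3x.
Then h(3) = 27.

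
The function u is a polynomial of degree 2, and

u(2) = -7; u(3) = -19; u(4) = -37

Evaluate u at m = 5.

-61

Write u(m) = am² + bm + c; the 3 given values yield a linear system in the 3 coefficients.
Solving, u(m) = -3m² + 3m - 1.
Then u(5) = -61.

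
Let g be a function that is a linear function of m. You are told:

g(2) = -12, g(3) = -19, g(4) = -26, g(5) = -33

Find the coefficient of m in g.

-7

First differences: -7, -7, -7.
Level-1 differences are constant, so g has degree 1.
Fitting a degree-1 polynomial gives g(m) = -7m + 2.
The coefficient of m is -7.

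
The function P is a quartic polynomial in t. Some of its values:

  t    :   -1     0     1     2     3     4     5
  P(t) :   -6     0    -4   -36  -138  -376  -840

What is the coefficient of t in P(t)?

First differences: 6, -4, -32, -102, -238, -464. Second differences: -10, -28, -70, -136, -226. Third differences: -18, -42, -66, -90. Fourth differences: -24, -24, -24.
Level-4 differences are constant, so P has degree 4.
Fitting a degree-4 polynomial gives P(t) = -t^4 - t³ - 4t² + 2t.
The coefficient of t is 2.

2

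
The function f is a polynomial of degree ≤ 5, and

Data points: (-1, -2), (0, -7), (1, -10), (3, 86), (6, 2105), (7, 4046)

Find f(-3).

Write f(m) = am^5 + bm^4 + cm³ + dm² + em + p; the 6 given values yield a linear system in the 6 coefficients.
Solving, the leading coefficient vanishes, and f(m) = 2m^4 - 2m³ - m² - 2m - 7.
Then f(-3) = 206.

206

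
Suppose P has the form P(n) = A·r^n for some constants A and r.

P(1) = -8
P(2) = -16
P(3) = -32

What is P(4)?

-64

Consecutive ratio: -16/(-8) = 2, and -32/(-16) = 2, so r = 2.
Then A·2^1 = -8 gives A = -4, and P(n) = -4·2^n.
P(4) = -4·2^4 = -64.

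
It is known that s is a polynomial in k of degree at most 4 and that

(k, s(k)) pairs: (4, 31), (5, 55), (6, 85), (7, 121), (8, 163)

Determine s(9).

Write s(k) = ak^4 + bk³ + ck² + dk + e; the 5 given values yield a linear system in the 5 coefficients.
Solving, the top 2 coefficients vanish, and s(k) = 3k² - 3k - 5.
Then s(9) = 211.

211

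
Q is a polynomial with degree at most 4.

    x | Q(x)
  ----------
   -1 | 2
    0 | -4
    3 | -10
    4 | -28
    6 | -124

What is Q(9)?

-508

Write Q(x) = ax^4 + bx³ + cx² + dx + e; the 5 given values yield a linear system in the 5 coefficients.
Solving, the leading coefficient vanishes, and Q(x) = -x³ + 3x² - 2x - 4.
Then Q(9) = -508.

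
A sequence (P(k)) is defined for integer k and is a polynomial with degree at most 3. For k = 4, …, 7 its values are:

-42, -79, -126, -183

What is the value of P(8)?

First differences: -37, -47, -57. Second differences: -10, -10.
Level-2 differences are constant, so P has degree 2.
Fitting a degree-2 polynomial gives P(k) = -5k² + 8k + 6.
Then P(8) = -250.

-250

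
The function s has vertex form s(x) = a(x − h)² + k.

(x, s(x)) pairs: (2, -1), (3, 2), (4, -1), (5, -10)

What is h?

3

First differences 3, -3, -9; second difference -6 = 2a, so a = -3.
Expanding, the x-coefficient is −2ah = 6h; matching it to the data gives h = 3, and then k = 2.
So s(x) = -3(x − 3)² + 2.
Hence h = 3.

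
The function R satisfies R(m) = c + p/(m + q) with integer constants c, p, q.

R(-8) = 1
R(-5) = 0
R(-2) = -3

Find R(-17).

2

(R(m) − c)(m + q) = p for each data point; the three points give a linear system in c and q, then p follows.
Solving: c = 3, q = -1, p = 18, so R(m) = 3 + 18/(m − 1).
Then R(-17) = 3 + 18/(-18) = 2.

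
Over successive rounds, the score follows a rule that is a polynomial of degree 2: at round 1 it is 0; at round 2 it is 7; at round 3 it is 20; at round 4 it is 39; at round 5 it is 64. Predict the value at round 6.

95

Write the value at x as T(x).
First differences: 7, 13, 19, 25. Second differences: 6, 6, 6.
Level-2 differences are constant, so T has degree 2.
Fitting a degree-2 polynomial gives T(x) = 3x² - 2x - 1.
Then T(6) = 95.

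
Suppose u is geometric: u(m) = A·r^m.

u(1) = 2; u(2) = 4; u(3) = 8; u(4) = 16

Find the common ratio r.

Consecutive ratio: 4/2 = 2, and 8/4 = 2, so r = 2.
Then A·2^1 = 2 gives A = 1, and u(m) = 1·2^m.

2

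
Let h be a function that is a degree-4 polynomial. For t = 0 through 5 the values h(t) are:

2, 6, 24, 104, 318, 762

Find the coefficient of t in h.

7

Write h(t) = at^4 + bt³ + ct² + dt + e; the 6 given values yield a linear system in the 5 coefficients.
Solving, h(t) = t^4 + 2t³ - 6t² + 7t + 2.
The coefficient of t is 7.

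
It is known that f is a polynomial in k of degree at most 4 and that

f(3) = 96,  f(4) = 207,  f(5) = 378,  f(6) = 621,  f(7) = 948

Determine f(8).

First differences: 111, 171, 243, 327. Second differences: 60, 72, 84. Third differences: 12, 12.
Level-3 differences are constant, so f has degree 3.
Extending the table by one column gives the next first difference 423, so f(8) = 948 + 423 = 1371.

1371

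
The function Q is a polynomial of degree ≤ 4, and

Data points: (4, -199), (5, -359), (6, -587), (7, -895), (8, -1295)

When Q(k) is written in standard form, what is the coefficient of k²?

First differences: -160, -228, -308, -400. Second differences: -68, -80, -92. Third differences: -12, -12.
Level-3 differences are constant, so Q has degree 3.
Fitting a degree-3 polynomial gives Q(k) = -2k³ - 4k² - 2k + 1.
The coefficient of k² is -4.

-4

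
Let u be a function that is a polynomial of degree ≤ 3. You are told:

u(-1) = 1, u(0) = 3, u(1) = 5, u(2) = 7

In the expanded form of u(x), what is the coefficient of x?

First differences: 2, 2, 2.
Level-1 differences are constant, so u has degree 1.
Fitting a degree-1 polynomial gives u(x) = 2x + 3.
The coefficient of x is 2.

2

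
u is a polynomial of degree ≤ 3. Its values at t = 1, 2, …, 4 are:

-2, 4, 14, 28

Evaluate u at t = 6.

First differences: 6, 10, 14. Second differences: 4, 4.
Level-2 differences are constant, so u has degree 2.
Fitting a degree-2 polynomial gives u(t) = 2t² - 4.
Then u(6) = 68.

68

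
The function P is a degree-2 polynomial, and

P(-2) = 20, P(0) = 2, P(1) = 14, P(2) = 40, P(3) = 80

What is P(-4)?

94

Write P(x) = ax² + bx + c; the 5 given values yield a linear system in the 3 coefficients.
Solving, P(x) = 7x² + 5x + 2.
Then P(-4) = 94.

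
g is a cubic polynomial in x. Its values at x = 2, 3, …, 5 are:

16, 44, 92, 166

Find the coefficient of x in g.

Write g(x) = ax³ + bx² + cx + d; the 4 given values yield a linear system in the 4 coefficients.
Solving, g(x) = x³ + x² + 4x - 4.
The coefficient of x is 4.

4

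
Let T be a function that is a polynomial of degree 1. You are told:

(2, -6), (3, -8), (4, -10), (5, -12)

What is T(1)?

-4

First differences: -2, -2, -2.
Level-1 differences are constant, so T has degree 1.
Fitting a degree-1 polynomial gives T(t) = -2t - 2.
Then T(1) = -4.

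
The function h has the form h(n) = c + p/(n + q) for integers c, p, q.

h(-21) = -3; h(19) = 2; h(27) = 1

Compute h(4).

(h(n) − c)(n + q) = p for each data point; the three points give a linear system in c and q, then p follows.
Solving: c = -1, q = -3, p = 48, so h(n) = -1 + 48/(n − 3).
Then h(4) = -1 + 48/1 = 47.

47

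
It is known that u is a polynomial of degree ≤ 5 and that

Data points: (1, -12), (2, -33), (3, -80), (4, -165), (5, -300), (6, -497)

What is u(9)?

Write u(t) = at^5 + bt^4 + ct³ + dt² + et + p; the 6 given values yield a linear system in the 6 coefficients.
Solving, the top 2 coefficients vanish, and u(t) = -2t³ - t² - 4t - 5.
Then u(9) = -1580.

-1580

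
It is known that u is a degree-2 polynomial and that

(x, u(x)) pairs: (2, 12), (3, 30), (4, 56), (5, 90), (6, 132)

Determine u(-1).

6

Write u(x) = ax² + bx + c; the 5 given values yield a linear system in the 3 coefficients.
Solving, u(x) = 4x² - 2x.
Then u(-1) = 6.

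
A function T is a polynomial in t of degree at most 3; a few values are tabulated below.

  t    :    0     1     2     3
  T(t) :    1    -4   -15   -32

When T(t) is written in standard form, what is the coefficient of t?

Write T(t) = at³ + bt² + ct + d; the 4 given values yield a linear system in the 4 coefficients.
Solving, the leading coefficient vanishes, and T(t) = -3t² - 2t + 1.
The coefficient of t is -2.

-2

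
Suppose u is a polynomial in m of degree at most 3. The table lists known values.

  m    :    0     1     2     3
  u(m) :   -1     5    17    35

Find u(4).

59

Write u(m) = am³ + bm² + cm + d; the 4 given values yield a linear system in the 4 coefficients.
Solving, the leading coefficient vanishes, and u(m) = 3m² + 3m - 1.
Then u(4) = 59.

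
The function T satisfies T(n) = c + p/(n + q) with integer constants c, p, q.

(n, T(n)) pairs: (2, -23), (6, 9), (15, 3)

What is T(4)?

(T(n) − c)(n + q) = p for each data point; the three points give a linear system in c and q, then p follows.
Solving: c = 1, q = -3, p = 24, so T(n) = 1 + 24/(n − 3).
Then T(4) = 1 + 24/1 = 25.

25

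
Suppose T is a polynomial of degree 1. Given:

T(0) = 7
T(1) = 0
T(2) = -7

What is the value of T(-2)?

First differences: -7, -7.
Level-1 differences are constant, so T has degree 1.
Fitting a degree-1 polynomial gives T(n) = -7n + 7.
Then T(-2) = 21.

21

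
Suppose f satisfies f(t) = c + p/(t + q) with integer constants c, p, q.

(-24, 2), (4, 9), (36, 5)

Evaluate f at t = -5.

-36

(f(t) − c)(t + q) = p for each data point; the three points give a linear system in c and q, then p follows.
Solving: c = 4, q = 4, p = 40, so f(t) = 4 + 40/(t + 4).
Then f(-5) = 4 + 40/(-1) = -36.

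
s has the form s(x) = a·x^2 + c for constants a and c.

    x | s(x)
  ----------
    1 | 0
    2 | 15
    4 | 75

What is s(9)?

400

From s(1) = 0 and s(2) = 15: 1a + c = 0 and 4a + c = 15.
Subtracting: 3a = 15, so a = 5; then c = 0 − 5·1 = -5.
So s(x) = 5x² − 5, and s(9) = 400.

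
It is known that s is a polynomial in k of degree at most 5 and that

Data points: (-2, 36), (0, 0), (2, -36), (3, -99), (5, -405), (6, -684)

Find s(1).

-9

Write s(k) = ak^5 + bk^4 + ck³ + dk² + ek + p; the 6 given values yield a linear system in the 6 coefficients.
Solving, the top 2 coefficients vanish, and s(k) = -3k³ - 6k.
Then s(1) = -9.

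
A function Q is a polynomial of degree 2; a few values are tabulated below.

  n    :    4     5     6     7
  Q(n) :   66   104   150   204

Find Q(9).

First differences: 38, 46, 54. Second differences: 8, 8.
Level-2 differences are constant, so Q has degree 2.
Fitting a degree-2 polynomial gives Q(n) = 4n² + 2n - 6.
Then Q(9) = 336.

336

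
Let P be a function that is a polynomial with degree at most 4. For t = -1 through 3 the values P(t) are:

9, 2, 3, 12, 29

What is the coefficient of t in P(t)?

-3

First differences: -7, 1, 9, 17. Second differences: 8, 8, 8.
Level-2 differences are constant, so P has degree 2.
Fitting a degree-2 polynomial gives P(t) = 4t² - 3t + 2.
The coefficient of t is -3.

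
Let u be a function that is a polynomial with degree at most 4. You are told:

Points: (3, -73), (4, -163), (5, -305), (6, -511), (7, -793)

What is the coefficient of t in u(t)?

First differences: -90, -142, -206, -282. Second differences: -52, -64, -76. Third differences: -12, -12.
Level-3 differences are constant, so u has degree 3.
Fitting a degree-3 polynomial gives u(t) = -2t³ - 2t² - 2t + 5.
The coefficient of t is -2.

-2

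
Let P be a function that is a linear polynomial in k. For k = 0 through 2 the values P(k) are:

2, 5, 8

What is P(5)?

Write P(k) = ak + b; the 3 given values yield a linear system in the 2 coefficients.
Solving, P(k) = 3k + 2.
Then P(5) = 17.

17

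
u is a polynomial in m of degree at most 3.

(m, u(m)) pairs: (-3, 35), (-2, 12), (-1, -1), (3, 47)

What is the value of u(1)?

Write u(m) = am³ + bm² + cm + d; the 4 given values yield a linear system in the 4 coefficients.
Solving, the leading coefficient vanishes, and u(m) = 5m² + 2m - 4.
Then u(1) = 3.

3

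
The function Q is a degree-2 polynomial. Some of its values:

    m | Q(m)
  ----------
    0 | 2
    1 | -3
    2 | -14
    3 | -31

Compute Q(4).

First differences: -5, -11, -17. Second differences: -6, -6.
Level-2 differences are constant, so Q has degree 2.
Fitting a degree-2 polynomial gives Q(m) = -3m² - 2m + 2.
Then Q(4) = -54.

-54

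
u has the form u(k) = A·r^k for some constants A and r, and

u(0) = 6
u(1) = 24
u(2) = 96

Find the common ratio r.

Consecutive ratio: 24/6 = 4, and 96/24 = 4, so r = 4.
Then A·4^0 = 6 gives A = 6, and u(k) = 6·4^k.

4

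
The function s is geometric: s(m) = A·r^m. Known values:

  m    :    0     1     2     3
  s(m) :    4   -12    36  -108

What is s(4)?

Consecutive ratio: -12/4 = -3, and 36/(-12) = -3, so r = -3.
Then A·(-3)^0 = 4 gives A = 4, and s(m) = 4·(-3)^m.
s(4) = 4·(-3)^4 = 324.

324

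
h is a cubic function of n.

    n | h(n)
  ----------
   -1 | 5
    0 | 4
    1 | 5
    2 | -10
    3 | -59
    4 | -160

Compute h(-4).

Write h(n) = an³ + bn² + cn + d; the 6 given values yield a linear system in the 4 coefficients.
Solving, h(n) = -3n³ + n² + 3n + 4.
Then h(-4) = 200.

200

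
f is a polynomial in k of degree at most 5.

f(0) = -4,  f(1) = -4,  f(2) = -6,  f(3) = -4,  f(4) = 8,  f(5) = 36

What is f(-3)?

First differences: 0, -2, 2, 12, 28. Second differences: -2, 4, 10, 16. Third differences: 6, 6, 6.
Level-3 differences are constant, so f has degree 3.
Fitting a degree-3 polynomial gives f(k) = k³ - 4k² + 3k - 4.
Then f(-3) = -76.

-76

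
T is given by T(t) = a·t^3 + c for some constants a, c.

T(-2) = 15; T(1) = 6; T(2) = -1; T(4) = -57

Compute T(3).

-20

From T(-2) = 15 and T(1) = 6: -8a + c = 15 and 1a + c = 6.
Subtracting: 9a = -9, so a = -1; then c = 15 − (-1)·(-8) = 7.
So T(t) = -1t³ + 7, and T(3) = -20.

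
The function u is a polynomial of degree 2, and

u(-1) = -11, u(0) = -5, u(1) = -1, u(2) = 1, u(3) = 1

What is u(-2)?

Write u(m) = am² + bm + c; the 5 given values yield a linear system in the 3 coefficients.
Solving, u(m) = -m² + 5m - 5.
Then u(-2) = -19.

-19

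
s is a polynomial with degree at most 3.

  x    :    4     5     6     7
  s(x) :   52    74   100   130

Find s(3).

34

First differences: 22, 26, 30. Second differences: 4, 4.
Level-2 differences are constant, so s has degree 2.
Fitting a degree-2 polynomial gives s(x) = 2x² + 4x + 4.
Then s(3) = 34.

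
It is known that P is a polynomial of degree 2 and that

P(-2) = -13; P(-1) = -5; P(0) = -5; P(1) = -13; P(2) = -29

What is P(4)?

First differences: 8, 0, -8, -16. Second differences: -8, -8, -8.
Level-2 differences are constant, so P has degree 2.
Fitting a degree-2 polynomial gives P(t) = -4t² - 4t - 5.
Then P(4) = -85.

-85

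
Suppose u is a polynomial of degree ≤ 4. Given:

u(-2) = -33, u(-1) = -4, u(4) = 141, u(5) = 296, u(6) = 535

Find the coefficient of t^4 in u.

0

Write u(t) = at^4 + bt³ + ct² + dt + e; the 5 given values yield a linear system in the 5 coefficients.
Solving, the leading coefficient vanishes, and u(t) = 3t³ - 3t² - t + 1.
The coefficient of t^4 is 0.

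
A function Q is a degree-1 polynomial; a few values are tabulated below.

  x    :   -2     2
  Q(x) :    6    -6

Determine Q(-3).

Write Q(x) = ax + b; the 2 given values yield a linear system in the 2 coefficients.
Solving, Q(x) = -3x.
Then Q(-3) = 9.

9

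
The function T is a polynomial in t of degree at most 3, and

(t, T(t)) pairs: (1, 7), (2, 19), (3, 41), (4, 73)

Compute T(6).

First differences: 12, 22, 32. Second differences: 10, 10.
Level-2 differences are constant, so T has degree 2.
Fitting a degree-2 polynomial gives T(t) = 5t² - 3t + 5.
Then T(6) = 167.

167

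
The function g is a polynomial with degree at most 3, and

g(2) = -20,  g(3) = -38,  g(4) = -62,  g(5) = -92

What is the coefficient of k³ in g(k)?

First differences: -18, -24, -30. Second differences: -6, -6.
Level-2 differences are constant, so g has degree 2.
Fitting a degree-2 polynomial gives g(k) = -3k² - 3k - 2.
The coefficient of k³ is 0.

0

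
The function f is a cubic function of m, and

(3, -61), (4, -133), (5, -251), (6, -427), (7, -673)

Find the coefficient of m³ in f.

-2

First differences: -72, -118, -176, -246. Second differences: -46, -58, -70. Third differences: -12, -12.
Level-3 differences are constant, so f has degree 3.
Fitting a degree-3 polynomial gives f(m) = -2m³ + m² - 5m - 1.
The coefficient of m³ is -2.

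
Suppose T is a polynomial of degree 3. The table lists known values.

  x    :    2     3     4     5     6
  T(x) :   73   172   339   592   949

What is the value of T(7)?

First differences: 99, 167, 253, 357. Second differences: 68, 86, 104. Third differences: 18, 18.
Level-3 differences are constant, so T has degree 3.
Extending the table by one column gives the next first difference 479, so T(7) = 949 + 479 = 1428.

1428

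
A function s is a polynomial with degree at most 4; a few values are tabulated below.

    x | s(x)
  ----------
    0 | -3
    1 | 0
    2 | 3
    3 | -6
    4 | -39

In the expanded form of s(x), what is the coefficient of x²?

6

First differences: 3, 3, -9, -33. Second differences: 0, -12, -24. Third differences: -12, -12.
Level-3 differences are constant, so s has degree 3.
Fitting a degree-3 polynomial gives s(x) = -2x³ + 6x² - x - 3.
The coefficient of x² is 6.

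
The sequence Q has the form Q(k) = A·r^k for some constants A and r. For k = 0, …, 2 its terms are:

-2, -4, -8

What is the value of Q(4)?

Consecutive ratio: -4/(-2) = 2, and -8/(-4) = 2, so r = 2.
Then A·2^0 = -2 gives A = -2, and Q(k) = -2·2^k.
Q(4) = -2·2^4 = -32.

-32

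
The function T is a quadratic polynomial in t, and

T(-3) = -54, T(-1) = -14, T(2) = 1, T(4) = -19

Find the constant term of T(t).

-3

Write T(t) = at² + bt + c; the 4 given values yield a linear system in the 3 coefficients.
Solving, T(t) = -3t² + 8t - 3.
The constant term is T(0) = -3.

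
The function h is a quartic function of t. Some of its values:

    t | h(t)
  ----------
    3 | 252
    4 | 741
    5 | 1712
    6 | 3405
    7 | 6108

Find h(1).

0

Write h(t) = at^4 + bt³ + ct² + dt + e; the 5 given values yield a linear system in the 5 coefficients.
Solving, h(t) = 2t^4 + 4t³ - t² - 2t - 3.
Then h(1) = 0.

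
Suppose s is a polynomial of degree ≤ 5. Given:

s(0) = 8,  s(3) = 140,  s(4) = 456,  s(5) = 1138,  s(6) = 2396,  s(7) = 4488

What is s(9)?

Write s(k) = ak^5 + bk^4 + ck³ + dk² + ek + p; the 6 given values yield a linear system in the 6 coefficients.
Solving, the leading coefficient vanishes, and s(k) = 2k^4 - k³ + k² - 4k + 8.
Then s(9) = 12446.

12446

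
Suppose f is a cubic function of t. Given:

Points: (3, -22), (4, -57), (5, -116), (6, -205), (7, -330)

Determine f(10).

Write f(t) = at³ + bt² + ct + d; the 5 given values yield a linear system in the 4 coefficients.
Solving, f(t) = -t³ + 2t - 1.
Then f(10) = -981.

-981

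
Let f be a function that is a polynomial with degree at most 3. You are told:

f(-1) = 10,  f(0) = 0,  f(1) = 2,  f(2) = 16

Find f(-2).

32

Write f(x) = ax³ + bx² + cx + d; the 4 given values yield a linear system in the 4 coefficients.
Solving, the leading coefficient vanishes, and f(x) = 6x² - 4x.
Then f(-2) = 32.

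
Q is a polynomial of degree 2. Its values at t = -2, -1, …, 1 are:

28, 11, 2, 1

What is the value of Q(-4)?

86

First differences: -17, -9, -1. Second differences: 8, 8.
Level-2 differences are constant, so Q has degree 2.
Fitting a degree-2 polynomial gives Q(t) = 4t² - 5t + 2.
Then Q(-4) = 86.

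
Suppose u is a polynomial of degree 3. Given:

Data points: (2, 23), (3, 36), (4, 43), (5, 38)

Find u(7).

-32

Write u(x) = ax³ + bx² + cx + d; the 4 given values yield a linear system in the 4 coefficients.
Solving, u(x) = -x³ + 6x² + 2x + 3.
Then u(7) = -32.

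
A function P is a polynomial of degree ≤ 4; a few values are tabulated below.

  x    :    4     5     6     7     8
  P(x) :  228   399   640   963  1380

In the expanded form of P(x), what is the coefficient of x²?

First differences: 171, 241, 323, 417. Second differences: 70, 82, 94. Third differences: 12, 12.
Level-3 differences are constant, so P has degree 3.
Fitting a degree-3 polynomial gives P(x) = 2x³ + 5x² + 4x + 4.
The coefficient of x² is 5.

5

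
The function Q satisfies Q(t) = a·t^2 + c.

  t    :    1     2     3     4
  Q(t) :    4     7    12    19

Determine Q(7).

52

From Q(1) = 4 and Q(2) = 7: 1a + c = 4 and 4a + c = 7.
Subtracting: 3a = 3, so a = 1; then c = 4 − 1·1 = 3.
So Q(t) = 1t² + 3, and Q(7) = 52.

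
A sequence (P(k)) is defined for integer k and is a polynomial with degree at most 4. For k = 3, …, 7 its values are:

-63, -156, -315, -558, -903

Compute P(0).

0

Write P(k) = ak^4 + bk³ + ck² + dk + e; the 5 given values yield a linear system in the 5 coefficients.
Solving, the leading coefficient vanishes, and P(k) = -3k³ + 3k² - 3k.
Then P(0) = 0.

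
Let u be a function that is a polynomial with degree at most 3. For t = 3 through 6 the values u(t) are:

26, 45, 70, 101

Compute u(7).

138

First differences: 19, 25, 31. Second differences: 6, 6.
Level-2 differences are constant, so u has degree 2.
Fitting a degree-2 polynomial gives u(t) = 3t² - 2t + 5.
Then u(7) = 138.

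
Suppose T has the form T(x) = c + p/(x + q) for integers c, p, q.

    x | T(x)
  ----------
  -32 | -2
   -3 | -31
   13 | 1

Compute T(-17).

-3

(T(x) − c)(x + q) = p for each data point; the three points give a linear system in c and q, then p follows.
Solving: c = -1, q = 2, p = 30, so T(x) = -1 + 30/(x + 2).
Then T(-17) = -1 + 30/(-15) = -3.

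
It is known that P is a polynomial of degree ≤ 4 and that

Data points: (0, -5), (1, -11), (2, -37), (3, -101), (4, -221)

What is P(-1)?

First differences: -6, -26, -64, -120. Second differences: -20, -38, -56. Third differences: -18, -18.
Level-3 differences are constant, so P has degree 3.
Fitting a degree-3 polynomial gives P(m) = -3m³ - m² - 2m - 5.
Then P(-1) = -1.

-1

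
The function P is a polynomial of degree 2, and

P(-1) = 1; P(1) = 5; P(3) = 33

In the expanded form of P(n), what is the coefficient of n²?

3

Write P(n) = an² + bn + c; the 3 given values yield a linear system in the 3 coefficients.
Solving, P(n) = 3n² + 2n.
The coefficient of n² is 3.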